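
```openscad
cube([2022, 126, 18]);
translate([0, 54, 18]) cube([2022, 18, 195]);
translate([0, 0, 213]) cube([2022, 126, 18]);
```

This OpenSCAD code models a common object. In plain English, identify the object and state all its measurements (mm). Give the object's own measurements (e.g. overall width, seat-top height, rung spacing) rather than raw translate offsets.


An I-beam lying along x, 2022 mm long. Overall section height 231 mm. Two flanges 126 mm wide (y) and 18 mm thick, one on the floor and one at the top; a web 18 mm thick runs between them, centred on the flange width.


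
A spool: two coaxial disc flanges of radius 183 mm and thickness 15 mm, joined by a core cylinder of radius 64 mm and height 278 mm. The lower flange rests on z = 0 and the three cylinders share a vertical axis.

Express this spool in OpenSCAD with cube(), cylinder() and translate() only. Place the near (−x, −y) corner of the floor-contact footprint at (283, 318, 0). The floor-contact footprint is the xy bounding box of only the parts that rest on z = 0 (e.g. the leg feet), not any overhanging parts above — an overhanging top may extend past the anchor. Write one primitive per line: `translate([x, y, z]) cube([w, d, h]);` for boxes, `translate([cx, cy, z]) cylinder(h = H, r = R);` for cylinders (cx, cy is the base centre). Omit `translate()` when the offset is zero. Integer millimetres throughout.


translate([466, 501, 0]) cylinder(h = 15, r = 183);
translate([466, 501, 15]) cylinder(h = 278, r = 64);
translate([466, 501, 293]) cylinder(h = 15, r = 183);


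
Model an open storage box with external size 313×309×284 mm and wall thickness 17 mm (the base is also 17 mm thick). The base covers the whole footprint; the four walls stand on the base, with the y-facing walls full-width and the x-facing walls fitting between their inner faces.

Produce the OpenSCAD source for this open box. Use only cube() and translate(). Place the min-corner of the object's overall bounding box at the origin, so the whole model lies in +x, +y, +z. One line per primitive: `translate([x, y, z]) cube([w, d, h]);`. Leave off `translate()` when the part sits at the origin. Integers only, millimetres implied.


cube([313, 309, 17]);
translate([0, 0, 17]) cube([313, 17, 267]);
translate([0, 292, 17]) cube([313, 17, 267]);
translate([0, 17, 17]) cube([17, 275, 267]);
translate([296, 17, 17]) cube([17, 275, 267]);


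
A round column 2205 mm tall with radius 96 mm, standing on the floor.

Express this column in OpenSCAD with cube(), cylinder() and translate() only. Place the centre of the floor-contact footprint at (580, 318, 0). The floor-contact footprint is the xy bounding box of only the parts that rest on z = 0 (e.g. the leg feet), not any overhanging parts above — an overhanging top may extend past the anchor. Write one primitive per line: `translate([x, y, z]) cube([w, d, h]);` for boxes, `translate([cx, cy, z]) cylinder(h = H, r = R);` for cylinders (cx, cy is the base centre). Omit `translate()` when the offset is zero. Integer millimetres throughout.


translate([580, 318, 0]) cylinder(h = 2205, r = 96);


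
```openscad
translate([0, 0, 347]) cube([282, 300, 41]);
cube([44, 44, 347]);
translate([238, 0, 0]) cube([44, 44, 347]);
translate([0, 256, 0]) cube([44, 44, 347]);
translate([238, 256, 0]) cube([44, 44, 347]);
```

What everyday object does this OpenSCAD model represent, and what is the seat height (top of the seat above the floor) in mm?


A stool. The seat height is 388 mm.

A 282×300×41 slab at z = 347 on four corner posts — a stool. The seat top is 347 + 41 = 388 mm.


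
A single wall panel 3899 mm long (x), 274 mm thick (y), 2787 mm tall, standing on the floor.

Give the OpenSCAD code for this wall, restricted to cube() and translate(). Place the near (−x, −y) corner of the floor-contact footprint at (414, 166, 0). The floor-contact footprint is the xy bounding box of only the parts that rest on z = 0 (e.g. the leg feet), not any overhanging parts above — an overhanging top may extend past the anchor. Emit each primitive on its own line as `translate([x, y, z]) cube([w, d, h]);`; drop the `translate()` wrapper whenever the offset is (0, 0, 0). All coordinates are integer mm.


translate([414, 166, 0]) cube([3899, 274, 2787]);


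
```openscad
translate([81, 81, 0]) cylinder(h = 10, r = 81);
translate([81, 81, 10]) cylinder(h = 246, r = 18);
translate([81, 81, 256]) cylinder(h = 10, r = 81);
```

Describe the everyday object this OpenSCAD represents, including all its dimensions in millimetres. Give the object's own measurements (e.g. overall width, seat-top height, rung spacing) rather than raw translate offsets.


A spool: two coaxial disc flanges of radius 81 mm and thickness 10 mm, joined by a core cylinder of radius 18 mm and height 246 mm. The lower flange rests on z = 0 and the three cylinders share a vertical axis.


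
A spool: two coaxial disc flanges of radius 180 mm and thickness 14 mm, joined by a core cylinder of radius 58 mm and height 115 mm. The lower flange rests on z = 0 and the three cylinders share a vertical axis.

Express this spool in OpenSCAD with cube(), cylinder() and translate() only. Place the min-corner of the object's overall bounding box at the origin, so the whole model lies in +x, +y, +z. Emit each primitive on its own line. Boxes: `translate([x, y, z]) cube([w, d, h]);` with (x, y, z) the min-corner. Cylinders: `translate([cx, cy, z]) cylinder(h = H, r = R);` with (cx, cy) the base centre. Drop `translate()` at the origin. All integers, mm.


translate([180, 180, 0]) cylinder(h = 14, r = 180);
translate([180, 180, 14]) cylinder(h = 115, r = 58);
translate([180, 180, 129]) cylinder(h = 14, r = 180);


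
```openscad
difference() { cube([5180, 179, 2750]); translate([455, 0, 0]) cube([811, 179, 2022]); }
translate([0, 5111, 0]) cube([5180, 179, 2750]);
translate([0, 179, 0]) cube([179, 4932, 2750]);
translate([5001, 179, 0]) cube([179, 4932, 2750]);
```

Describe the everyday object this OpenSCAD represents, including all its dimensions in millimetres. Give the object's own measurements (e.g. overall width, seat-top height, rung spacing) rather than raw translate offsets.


A single room: four walls, each 2750 mm tall and 179 mm thick, enclosing an outside footprint 5180×5290 mm (x × y), no floor or roof. The front and back walls (−y and +y sides) run the full x-width; the side walls fit between their inner faces. A door opening 811 mm wide and 2022 mm tall is cut through the front wall from the floor up, its −x edge 455 mm from the wall's −x end.


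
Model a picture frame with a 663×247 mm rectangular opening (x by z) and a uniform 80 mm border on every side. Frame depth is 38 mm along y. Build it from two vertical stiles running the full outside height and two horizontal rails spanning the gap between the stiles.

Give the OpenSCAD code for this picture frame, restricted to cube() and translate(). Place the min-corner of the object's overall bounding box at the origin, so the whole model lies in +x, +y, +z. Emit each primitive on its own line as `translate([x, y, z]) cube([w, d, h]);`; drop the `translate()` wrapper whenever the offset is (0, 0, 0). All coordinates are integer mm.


cube([80, 38, 407]);
translate([743, 0, 0]) cube([80, 38, 407]);
translate([80, 0, 0]) cube([663, 38, 80]);
translate([80, 0, 327]) cube([663, 38, 80]);


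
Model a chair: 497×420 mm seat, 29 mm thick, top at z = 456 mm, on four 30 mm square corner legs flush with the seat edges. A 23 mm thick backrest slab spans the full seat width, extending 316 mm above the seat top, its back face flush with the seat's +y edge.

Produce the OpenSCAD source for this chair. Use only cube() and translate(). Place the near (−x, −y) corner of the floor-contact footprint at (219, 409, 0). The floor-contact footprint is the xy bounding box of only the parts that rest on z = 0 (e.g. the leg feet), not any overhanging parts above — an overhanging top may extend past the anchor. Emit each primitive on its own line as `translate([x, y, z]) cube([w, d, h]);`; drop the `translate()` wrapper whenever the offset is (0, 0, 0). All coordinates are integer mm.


// leg_h = 456 - 29 = 427
translate([219, 409, 427]) cube([497, 420, 29]);
translate([219, 409, 0]) cube([30, 30, 427]);
translate([686, 409, 0]) cube([30, 30, 427]);
translate([219, 799, 0]) cube([30, 30, 427]);
translate([686, 799, 0]) cube([30, 30, 427]);
translate([219, 806, 456]) cube([497, 23, 316]);


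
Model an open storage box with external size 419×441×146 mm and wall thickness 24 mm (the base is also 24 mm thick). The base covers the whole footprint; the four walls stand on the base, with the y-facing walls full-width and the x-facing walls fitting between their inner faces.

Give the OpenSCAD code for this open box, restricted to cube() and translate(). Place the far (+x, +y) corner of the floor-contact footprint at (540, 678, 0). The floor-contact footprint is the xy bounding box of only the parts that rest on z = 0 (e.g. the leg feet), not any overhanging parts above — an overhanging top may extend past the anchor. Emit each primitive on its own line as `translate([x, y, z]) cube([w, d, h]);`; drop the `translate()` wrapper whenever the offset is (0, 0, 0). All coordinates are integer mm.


translate([121, 237, 0]) cube([419, 441, 24]);
translate([121, 237, 24]) cube([419, 24, 122]);
translate([121, 654, 24]) cube([419, 24, 122]);
translate([121, 261, 24]) cube([24, 393, 122]);
translate([516, 261, 24]) cube([24, 393, 122]);


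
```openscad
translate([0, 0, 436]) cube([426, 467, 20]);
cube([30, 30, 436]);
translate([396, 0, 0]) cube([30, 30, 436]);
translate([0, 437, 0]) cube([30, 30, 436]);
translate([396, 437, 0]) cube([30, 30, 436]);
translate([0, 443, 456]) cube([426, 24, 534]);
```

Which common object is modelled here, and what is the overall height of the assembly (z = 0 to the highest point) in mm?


A chair. The overall height is 990 mm.

A slab on four corner posts with a tall panel at the back — a chair. The seat slab sits at z = 436 with thickness 20, and the 534 mm backrest starts at the seat top, so the overall height is 436 + 20 + 534 = 990 mm.


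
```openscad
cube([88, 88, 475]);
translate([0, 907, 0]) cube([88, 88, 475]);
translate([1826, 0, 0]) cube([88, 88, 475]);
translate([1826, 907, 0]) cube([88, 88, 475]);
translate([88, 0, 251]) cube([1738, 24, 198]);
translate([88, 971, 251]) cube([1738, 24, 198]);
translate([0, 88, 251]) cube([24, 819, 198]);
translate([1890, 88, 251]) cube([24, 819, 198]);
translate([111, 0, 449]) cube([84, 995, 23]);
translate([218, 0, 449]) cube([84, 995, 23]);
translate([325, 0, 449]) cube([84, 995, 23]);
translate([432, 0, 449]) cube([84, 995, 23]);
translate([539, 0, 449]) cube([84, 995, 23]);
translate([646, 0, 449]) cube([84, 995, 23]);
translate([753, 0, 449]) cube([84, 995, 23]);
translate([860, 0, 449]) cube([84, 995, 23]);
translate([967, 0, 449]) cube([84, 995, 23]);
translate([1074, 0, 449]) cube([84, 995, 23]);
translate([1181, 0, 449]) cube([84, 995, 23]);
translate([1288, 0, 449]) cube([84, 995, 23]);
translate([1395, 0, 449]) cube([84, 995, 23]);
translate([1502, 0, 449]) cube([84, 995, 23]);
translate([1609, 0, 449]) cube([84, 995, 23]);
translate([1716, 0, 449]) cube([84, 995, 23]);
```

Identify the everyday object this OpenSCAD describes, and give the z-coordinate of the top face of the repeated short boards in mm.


A bed frame. The slat-top height is 472 mm.

Four posts, four rails, and a row of slats — a bed frame. Slats sit on the rails at z = 251 + 198 = 449; with slat thickness 23, the top is 472 mm.


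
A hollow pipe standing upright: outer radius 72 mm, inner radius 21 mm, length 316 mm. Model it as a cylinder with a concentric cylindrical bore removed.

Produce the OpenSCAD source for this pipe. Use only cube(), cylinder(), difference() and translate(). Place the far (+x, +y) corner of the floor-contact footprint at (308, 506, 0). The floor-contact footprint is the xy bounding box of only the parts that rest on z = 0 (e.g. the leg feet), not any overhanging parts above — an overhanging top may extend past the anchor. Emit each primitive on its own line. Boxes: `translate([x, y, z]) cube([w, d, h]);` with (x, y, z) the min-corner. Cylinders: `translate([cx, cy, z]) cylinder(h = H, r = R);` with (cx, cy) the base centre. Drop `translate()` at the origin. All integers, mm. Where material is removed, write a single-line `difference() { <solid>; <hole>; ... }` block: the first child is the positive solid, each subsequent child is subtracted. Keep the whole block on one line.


difference() { translate([236, 434, 0]) cylinder(h = 316, r = 72); translate([236, 434, 0]) cylinder(h = 316, r = 21); }


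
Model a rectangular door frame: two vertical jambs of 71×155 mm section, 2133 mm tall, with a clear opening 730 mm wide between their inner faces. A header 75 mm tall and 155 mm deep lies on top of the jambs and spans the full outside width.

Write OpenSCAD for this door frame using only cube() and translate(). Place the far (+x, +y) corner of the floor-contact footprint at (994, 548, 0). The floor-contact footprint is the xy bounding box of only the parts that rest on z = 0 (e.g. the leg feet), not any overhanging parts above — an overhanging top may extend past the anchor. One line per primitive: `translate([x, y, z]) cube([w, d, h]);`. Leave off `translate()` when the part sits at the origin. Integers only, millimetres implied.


translate([122, 393, 0]) cube([71, 155, 2133]);
translate([923, 393, 0]) cube([71, 155, 2133]);
translate([122, 393, 2133]) cube([872, 155, 75]);


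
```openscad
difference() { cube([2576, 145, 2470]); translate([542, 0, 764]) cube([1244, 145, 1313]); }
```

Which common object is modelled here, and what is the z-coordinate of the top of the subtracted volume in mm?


A wall with a window opening. The window head height is 2077 mm.

A wall with a rectangular opening subtracted — a window. Sill at z = 764, opening 1313 mm tall, so the head is at 764 + 1313 = 2077 mm.


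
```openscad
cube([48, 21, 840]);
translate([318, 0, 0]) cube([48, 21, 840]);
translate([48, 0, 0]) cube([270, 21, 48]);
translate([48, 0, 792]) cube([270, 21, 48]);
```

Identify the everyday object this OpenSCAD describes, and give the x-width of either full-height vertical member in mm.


A picture frame. The border width is 48 mm.

Four thin pieces enclosing a rectangular opening — a picture frame. The two full-height stiles are 840 mm tall; the top rail sits at z = 792 and is 48 mm tall, so the border above the opening is 840 − 792 = 48 mm, matching the stile x-width.


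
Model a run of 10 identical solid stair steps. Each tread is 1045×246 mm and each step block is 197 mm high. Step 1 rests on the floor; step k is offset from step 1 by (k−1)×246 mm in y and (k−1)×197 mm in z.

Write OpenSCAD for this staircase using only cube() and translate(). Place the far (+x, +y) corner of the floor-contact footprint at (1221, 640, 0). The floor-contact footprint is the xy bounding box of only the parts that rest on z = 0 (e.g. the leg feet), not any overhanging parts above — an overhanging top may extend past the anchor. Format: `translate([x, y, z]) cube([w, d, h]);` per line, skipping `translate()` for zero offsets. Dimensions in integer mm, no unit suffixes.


translate([176, 394, 0]) cube([1045, 246, 197]);
translate([176, 640, 197]) cube([1045, 246, 197]);
translate([176, 886, 394]) cube([1045, 246, 197]);
translate([176, 1132, 591]) cube([1045, 246, 197]);
translate([176, 1378, 788]) cube([1045, 246, 197]);
translate([176, 1624, 985]) cube([1045, 246, 197]);
translate([176, 1870, 1182]) cube([1045, 246, 197]);
translate([176, 2116, 1379]) cube([1045, 246, 197]);
translate([176, 2362, 1576]) cube([1045, 246, 197]);
translate([176, 2608, 1773]) cube([1045, 246, 197]);


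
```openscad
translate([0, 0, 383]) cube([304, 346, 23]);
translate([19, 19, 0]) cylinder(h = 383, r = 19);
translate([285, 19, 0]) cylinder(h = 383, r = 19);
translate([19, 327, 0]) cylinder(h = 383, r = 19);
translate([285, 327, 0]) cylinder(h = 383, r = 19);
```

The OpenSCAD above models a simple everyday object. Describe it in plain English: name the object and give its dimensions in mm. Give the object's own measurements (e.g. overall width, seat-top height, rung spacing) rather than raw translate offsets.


A simple wooden stool: a rectangular seat 304 mm (x) by 346 mm (y), 23 mm thick, top face at z = 406 mm, on four round legs, each 38 mm in diameter. The legs rest on z = 0, each leg's axis is inset half a diameter from the nearest pair of seat edges (so the leg's bounding box is flush with the corner).


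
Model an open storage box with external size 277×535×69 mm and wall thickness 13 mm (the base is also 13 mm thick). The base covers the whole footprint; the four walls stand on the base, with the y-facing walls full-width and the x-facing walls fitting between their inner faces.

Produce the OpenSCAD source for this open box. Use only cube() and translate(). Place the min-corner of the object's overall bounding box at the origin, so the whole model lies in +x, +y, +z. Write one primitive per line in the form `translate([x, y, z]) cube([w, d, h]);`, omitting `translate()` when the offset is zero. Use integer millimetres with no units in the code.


cube([277, 535, 13]);
translate([0, 0, 13]) cube([277, 13, 56]);
translate([0, 522, 13]) cube([277, 13, 56]);
translate([0, 13, 13]) cube([13, 509, 56]);
translate([264, 13, 13]) cube([13, 509, 56]);


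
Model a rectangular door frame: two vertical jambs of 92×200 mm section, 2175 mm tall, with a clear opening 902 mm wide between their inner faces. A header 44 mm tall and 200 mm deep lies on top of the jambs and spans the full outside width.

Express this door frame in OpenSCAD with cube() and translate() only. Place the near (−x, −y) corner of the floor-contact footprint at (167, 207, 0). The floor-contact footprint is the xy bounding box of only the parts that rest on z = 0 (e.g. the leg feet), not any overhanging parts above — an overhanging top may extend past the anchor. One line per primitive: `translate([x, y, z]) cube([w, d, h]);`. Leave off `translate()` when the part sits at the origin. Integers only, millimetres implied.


translate([167, 207, 0]) cube([92, 200, 2175]);
translate([1161, 207, 0]) cube([92, 200, 2175]);
translate([167, 207, 2175]) cube([1086, 200, 44]);


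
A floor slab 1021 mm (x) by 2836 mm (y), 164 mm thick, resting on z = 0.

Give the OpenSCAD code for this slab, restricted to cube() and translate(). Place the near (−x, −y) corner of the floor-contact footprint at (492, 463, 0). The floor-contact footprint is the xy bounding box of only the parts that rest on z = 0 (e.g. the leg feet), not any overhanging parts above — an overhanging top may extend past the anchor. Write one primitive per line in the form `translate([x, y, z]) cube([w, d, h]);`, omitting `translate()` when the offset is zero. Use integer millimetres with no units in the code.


translate([492, 463, 0]) cube([1021, 2836, 164]);


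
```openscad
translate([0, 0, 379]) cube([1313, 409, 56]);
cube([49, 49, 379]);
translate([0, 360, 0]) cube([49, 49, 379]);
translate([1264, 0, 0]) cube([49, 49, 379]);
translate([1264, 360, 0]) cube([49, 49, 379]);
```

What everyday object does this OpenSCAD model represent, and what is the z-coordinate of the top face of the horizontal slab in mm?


A bench. The seat-top height is 435 mm.

A long slab on four corner posts — a bench. The slab sits at z = 379 with thickness 56, so the top is 379 + 56 = 435 mm.


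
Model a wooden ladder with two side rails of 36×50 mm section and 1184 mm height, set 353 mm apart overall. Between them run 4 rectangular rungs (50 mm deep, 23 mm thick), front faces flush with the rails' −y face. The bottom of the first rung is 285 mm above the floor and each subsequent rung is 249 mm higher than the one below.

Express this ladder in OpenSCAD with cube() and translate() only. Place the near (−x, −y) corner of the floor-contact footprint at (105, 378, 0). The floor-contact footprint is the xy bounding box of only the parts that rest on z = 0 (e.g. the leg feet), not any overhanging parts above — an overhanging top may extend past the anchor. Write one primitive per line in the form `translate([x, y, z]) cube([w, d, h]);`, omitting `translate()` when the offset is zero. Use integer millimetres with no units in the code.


translate([105, 378, 0]) cube([36, 50, 1184]);
translate([422, 378, 0]) cube([36, 50, 1184]);
translate([141, 378, 285]) cube([281, 50, 23]);
translate([141, 378, 534]) cube([281, 50, 23]);
translate([141, 378, 783]) cube([281, 50, 23]);
translate([141, 378, 1032]) cube([281, 50, 23]);


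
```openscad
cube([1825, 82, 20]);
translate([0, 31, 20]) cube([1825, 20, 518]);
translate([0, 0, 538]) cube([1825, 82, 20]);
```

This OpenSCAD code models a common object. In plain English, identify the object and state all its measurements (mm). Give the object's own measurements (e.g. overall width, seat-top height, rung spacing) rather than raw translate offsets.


An I-beam lying along x, 1825 mm long. Overall section height 558 mm. Two flanges 82 mm wide (y) and 20 mm thick, one on the floor and one at the top; a web 20 mm thick runs between them, centred on the flange width.


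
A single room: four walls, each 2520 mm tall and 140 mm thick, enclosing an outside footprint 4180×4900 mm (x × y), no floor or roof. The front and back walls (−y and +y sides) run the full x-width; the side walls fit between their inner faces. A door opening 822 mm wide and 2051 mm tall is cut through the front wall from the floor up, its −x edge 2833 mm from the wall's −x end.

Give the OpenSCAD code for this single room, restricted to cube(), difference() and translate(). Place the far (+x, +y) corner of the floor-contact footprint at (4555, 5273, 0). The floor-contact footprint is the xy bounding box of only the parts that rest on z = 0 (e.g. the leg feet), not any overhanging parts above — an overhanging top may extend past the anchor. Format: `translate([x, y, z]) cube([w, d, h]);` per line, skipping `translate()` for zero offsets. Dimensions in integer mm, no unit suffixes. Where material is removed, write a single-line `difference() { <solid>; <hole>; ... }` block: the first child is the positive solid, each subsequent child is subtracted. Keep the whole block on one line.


difference() { translate([375, 373, 0]) cube([4180, 140, 2520]); translate([3208, 373, 0]) cube([822, 140, 2051]); }
translate([375, 5133, 0]) cube([4180, 140, 2520]);
translate([375, 513, 0]) cube([140, 4620, 2520]);
translate([4415, 513, 0]) cube([140, 4620, 2520]);


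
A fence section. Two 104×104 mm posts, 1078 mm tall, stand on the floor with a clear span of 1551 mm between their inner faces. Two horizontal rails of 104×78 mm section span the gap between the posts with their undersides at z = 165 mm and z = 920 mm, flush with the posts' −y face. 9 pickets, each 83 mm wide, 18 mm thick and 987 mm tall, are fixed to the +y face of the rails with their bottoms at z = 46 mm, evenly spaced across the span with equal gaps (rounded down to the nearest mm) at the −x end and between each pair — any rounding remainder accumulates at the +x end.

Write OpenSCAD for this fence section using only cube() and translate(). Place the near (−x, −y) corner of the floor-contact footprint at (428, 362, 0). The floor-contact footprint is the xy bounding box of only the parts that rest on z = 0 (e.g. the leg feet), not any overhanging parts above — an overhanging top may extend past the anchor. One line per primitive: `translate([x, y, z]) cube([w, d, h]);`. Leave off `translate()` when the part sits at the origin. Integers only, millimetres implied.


translate([428, 362, 0]) cube([104, 104, 1078]);
translate([2083, 362, 0]) cube([104, 104, 1078]);
translate([532, 362, 165]) cube([1551, 104, 78]);
translate([532, 362, 920]) cube([1551, 104, 78]);
translate([612, 466, 46]) cube([83, 18, 987]);
translate([775, 466, 46]) cube([83, 18, 987]);
translate([938, 466, 46]) cube([83, 18, 987]);
translate([1101, 466, 46]) cube([83, 18, 987]);
translate([1264, 466, 46]) cube([83, 18, 987]);
translate([1427, 466, 46]) cube([83, 18, 987]);
translate([1590, 466, 46]) cube([83, 18, 987]);
translate([1753, 466, 46]) cube([83, 18, 987]);
translate([1916, 466, 46]) cube([83, 18, 987]);


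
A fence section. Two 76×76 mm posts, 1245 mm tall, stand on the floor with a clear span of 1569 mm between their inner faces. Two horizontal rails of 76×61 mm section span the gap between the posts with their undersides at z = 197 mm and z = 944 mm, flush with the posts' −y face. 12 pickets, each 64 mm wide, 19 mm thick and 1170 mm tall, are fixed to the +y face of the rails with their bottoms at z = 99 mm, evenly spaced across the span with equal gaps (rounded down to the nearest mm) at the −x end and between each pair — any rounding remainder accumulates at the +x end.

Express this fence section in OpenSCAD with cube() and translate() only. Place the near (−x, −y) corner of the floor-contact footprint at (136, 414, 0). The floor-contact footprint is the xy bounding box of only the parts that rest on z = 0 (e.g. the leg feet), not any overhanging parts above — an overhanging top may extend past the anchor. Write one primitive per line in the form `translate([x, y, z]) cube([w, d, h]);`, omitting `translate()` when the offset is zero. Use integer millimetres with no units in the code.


translate([136, 414, 0]) cube([76, 76, 1245]);
translate([1781, 414, 0]) cube([76, 76, 1245]);
translate([212, 414, 197]) cube([1569, 76, 61]);
translate([212, 414, 944]) cube([1569, 76, 61]);
translate([273, 490, 99]) cube([64, 19, 1170]);
translate([398, 490, 99]) cube([64, 19, 1170]);
translate([523, 490, 99]) cube([64, 19, 1170]);
translate([648, 490, 99]) cube([64, 19, 1170]);
translate([773, 490, 99]) cube([64, 19, 1170]);
translate([898, 490, 99]) cube([64, 19, 1170]);
translate([1023, 490, 99]) cube([64, 19, 1170]);
translate([1148, 490, 99]) cube([64, 19, 1170]);
translate([1273, 490, 99]) cube([64, 19, 1170]);
translate([1398, 490, 99]) cube([64, 19, 1170]);
translate([1523, 490, 99]) cube([64, 19, 1170]);
translate([1648, 490, 99]) cube([64, 19, 1170]);


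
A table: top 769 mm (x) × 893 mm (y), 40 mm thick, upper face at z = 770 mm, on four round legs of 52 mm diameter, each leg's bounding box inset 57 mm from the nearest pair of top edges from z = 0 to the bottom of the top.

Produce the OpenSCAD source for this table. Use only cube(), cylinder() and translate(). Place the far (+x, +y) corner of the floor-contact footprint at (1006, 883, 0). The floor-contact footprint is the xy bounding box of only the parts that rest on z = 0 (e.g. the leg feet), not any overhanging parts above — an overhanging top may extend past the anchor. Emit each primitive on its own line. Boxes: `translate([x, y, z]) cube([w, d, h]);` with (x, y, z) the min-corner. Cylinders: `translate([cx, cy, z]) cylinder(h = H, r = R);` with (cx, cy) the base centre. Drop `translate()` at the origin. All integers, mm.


translate([294, 47, 730]) cube([769, 893, 40]);
translate([377, 130, 0]) cylinder(h = 730, r = 26);
translate([980, 130, 0]) cylinder(h = 730, r = 26);
translate([377, 857, 0]) cylinder(h = 730, r = 26);
translate([980, 857, 0]) cylinder(h = 730, r = 26);


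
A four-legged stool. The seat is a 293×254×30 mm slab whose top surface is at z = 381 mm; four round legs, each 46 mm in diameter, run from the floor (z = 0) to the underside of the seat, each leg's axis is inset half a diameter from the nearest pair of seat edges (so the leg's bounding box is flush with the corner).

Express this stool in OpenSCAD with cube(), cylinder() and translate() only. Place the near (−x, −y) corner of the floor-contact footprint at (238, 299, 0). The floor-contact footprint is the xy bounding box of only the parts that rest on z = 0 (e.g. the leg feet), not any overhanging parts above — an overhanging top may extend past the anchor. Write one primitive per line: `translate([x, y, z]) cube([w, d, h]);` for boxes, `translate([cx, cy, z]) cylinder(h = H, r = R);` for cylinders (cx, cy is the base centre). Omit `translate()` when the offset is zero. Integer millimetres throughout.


translate([238, 299, 351]) cube([293, 254, 30]);
translate([261, 322, 0]) cylinder(h = 351, r = 23);
translate([508, 322, 0]) cylinder(h = 351, r = 23);
translate([261, 530, 0]) cylinder(h = 351, r = 23);
translate([508, 530, 0]) cylinder(h = 351, r = 23);


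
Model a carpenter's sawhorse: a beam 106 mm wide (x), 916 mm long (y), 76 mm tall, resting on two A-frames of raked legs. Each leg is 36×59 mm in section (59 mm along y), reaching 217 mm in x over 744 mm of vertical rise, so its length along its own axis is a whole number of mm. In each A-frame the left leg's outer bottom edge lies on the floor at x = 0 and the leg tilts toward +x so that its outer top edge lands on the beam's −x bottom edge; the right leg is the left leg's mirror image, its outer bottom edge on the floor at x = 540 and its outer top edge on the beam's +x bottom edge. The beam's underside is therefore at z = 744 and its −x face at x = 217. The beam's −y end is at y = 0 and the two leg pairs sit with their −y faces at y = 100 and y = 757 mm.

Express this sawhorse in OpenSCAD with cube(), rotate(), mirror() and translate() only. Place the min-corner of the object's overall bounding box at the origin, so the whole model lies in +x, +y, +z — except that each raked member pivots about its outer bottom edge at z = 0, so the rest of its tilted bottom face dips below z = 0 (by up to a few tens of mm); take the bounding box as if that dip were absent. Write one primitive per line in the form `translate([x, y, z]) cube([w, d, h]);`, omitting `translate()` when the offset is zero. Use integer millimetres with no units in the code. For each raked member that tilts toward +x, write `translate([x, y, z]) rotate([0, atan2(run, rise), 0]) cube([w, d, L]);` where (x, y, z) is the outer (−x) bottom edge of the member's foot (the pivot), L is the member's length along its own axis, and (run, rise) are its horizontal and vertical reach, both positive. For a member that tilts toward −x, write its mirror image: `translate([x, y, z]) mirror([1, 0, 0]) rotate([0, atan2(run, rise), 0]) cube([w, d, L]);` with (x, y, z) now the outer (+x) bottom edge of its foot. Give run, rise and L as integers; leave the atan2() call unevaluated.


translate([217, 0, 744]) cube([106, 916, 76]);
translate([0, 100, 0]) rotate([0, atan2(217, 744), 0]) cube([36, 59, 775]);
translate([540, 100, 0]) mirror([1, 0, 0]) rotate([0, atan2(217, 744), 0]) cube([36, 59, 775]);
translate([0, 757, 0]) rotate([0, atan2(217, 744), 0]) cube([36, 59, 775]);
translate([540, 757, 0]) mirror([1, 0, 0]) rotate([0, atan2(217, 744), 0]) cube([36, 59, 775]);


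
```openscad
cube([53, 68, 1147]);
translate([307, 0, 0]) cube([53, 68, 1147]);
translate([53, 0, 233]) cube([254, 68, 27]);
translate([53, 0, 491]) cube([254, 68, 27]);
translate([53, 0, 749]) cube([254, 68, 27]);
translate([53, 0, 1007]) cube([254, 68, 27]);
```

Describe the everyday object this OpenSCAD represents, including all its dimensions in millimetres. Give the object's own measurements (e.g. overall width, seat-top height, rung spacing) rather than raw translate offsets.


A straight ladder. Two 53×68 mm vertical rails, 1147 mm tall, stand 360 mm apart (outside-to-outside) with their front faces coplanar on the −y side. 4 rungs, each 68 mm deep and 27 mm tall, span between the inner faces of the rails, front faces flush with the rails. The lowest rung's underside is at z = 233 mm and rungs are spaced 258 mm apart (underside to underside).


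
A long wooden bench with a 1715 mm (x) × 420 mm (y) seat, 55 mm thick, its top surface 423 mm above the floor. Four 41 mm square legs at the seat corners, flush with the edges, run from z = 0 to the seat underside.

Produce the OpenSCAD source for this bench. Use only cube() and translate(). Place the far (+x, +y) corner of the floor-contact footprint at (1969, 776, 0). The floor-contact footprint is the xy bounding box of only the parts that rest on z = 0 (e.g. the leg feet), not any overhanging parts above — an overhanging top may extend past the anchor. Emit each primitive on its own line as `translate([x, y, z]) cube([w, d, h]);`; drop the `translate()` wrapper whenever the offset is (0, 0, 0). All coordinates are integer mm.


translate([254, 356, 368]) cube([1715, 420, 55]);
translate([254, 356, 0]) cube([41, 41, 368]);
translate([254, 735, 0]) cube([41, 41, 368]);
translate([1928, 356, 0]) cube([41, 41, 368]);
translate([1928, 735, 0]) cube([41, 41, 368]);


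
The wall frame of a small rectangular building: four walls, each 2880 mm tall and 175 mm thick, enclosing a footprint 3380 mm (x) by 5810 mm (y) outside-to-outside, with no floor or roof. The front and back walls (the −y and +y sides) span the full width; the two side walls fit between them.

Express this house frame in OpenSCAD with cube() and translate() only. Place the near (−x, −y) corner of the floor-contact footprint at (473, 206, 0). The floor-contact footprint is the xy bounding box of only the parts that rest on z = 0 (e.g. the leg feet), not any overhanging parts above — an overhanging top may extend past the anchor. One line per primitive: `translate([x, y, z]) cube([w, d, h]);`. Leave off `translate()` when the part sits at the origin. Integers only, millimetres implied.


translate([473, 206, 0]) cube([3380, 175, 2880]);
translate([473, 5841, 0]) cube([3380, 175, 2880]);
translate([473, 381, 0]) cube([175, 5460, 2880]);
translate([3678, 381, 0]) cube([175, 5460, 2880]);


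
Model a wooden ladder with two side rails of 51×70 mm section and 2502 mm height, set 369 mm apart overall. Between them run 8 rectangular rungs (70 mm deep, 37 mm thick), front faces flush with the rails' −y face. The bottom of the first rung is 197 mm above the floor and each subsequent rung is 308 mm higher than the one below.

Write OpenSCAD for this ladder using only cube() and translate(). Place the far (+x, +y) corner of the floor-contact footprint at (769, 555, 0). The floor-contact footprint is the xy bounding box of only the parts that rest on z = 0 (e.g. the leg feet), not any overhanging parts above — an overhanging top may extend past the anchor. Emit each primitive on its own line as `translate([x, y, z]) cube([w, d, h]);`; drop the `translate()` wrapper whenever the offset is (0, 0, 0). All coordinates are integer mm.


// rung span = 369 - 2*51 = 267
// rung[k] z = 197 + k*308
translate([400, 485, 0]) cube([51, 70, 2502]);
translate([718, 485, 0]) cube([51, 70, 2502]);
translate([451, 485, 197]) cube([267, 70, 37]);
translate([451, 485, 505]) cube([267, 70, 37]);
translate([451, 485, 813]) cube([267, 70, 37]);
translate([451, 485, 1121]) cube([267, 70, 37]);
translate([451, 485, 1429]) cube([267, 70, 37]);
translate([451, 485, 1737]) cube([267, 70, 37]);
translate([451, 485, 2045]) cube([267, 70, 37]);
translate([451, 485, 2353]) cube([267, 70, 37]);


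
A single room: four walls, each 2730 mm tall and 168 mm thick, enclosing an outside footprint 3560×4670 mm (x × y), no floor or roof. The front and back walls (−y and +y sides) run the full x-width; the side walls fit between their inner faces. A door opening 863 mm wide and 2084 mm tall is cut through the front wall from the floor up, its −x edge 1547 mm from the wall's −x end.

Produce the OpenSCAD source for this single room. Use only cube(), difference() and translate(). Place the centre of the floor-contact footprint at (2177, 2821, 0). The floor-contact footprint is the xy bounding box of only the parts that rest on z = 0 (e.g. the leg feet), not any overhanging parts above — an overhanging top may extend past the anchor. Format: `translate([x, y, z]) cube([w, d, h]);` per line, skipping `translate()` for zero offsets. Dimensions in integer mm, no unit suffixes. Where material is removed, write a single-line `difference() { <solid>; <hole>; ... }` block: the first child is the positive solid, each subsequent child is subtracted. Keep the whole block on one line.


difference() { translate([397, 486, 0]) cube([3560, 168, 2730]); translate([1944, 486, 0]) cube([863, 168, 2084]); }
translate([397, 4988, 0]) cube([3560, 168, 2730]);
translate([397, 654, 0]) cube([168, 4334, 2730]);
translate([3789, 654, 0]) cube([168, 4334, 2730]);


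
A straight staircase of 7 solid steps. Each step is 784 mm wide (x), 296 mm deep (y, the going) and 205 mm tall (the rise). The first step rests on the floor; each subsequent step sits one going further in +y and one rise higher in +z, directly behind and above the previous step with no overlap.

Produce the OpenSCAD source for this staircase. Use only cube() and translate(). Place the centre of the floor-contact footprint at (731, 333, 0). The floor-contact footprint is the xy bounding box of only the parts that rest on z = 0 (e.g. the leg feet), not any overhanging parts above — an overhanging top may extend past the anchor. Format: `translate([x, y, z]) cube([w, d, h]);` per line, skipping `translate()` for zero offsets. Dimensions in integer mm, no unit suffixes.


translate([339, 185, 0]) cube([784, 296, 205]);
translate([339, 481, 205]) cube([784, 296, 205]);
translate([339, 777, 410]) cube([784, 296, 205]);
translate([339, 1073, 615]) cube([784, 296, 205]);
translate([339, 1369, 820]) cube([784, 296, 205]);
translate([339, 1665, 1025]) cube([784, 296, 205]);
translate([339, 1961, 1230]) cube([784, 296, 205]);


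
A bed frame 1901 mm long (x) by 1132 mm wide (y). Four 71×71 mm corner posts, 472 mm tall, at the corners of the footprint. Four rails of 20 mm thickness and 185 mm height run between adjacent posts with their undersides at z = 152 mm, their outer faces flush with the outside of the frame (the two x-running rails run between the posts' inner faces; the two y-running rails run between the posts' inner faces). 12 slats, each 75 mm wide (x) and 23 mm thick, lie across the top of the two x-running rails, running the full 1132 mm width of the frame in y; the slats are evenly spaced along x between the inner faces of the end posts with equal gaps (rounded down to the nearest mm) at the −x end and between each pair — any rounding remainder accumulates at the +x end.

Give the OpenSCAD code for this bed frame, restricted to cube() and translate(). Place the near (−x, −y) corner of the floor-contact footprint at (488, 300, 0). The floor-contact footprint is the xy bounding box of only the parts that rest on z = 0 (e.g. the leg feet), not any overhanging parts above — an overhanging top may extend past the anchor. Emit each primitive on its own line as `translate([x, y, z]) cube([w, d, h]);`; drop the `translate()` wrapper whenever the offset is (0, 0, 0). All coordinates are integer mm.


// slat z = rail_z + rail_h = 152 + 185 = 337
// slat gap = ⌊(1759 − 12·75) / 13⌋ = 66
translate([488, 300, 0]) cube([71, 71, 472]);
translate([488, 1361, 0]) cube([71, 71, 472]);
translate([2318, 300, 0]) cube([71, 71, 472]);
translate([2318, 1361, 0]) cube([71, 71, 472]);
translate([559, 300, 152]) cube([1759, 20, 185]);
translate([559, 1412, 152]) cube([1759, 20, 185]);
translate([488, 371, 152]) cube([20, 990, 185]);
translate([2369, 371, 152]) cube([20, 990, 185]);
translate([625, 300, 337]) cube([75, 1132, 23]);
translate([766, 300, 337]) cube([75, 1132, 23]);
translate([907, 300, 337]) cube([75, 1132, 23]);
translate([1048, 300, 337]) cube([75, 1132, 23]);
translate([1189, 300, 337]) cube([75, 1132, 23]);
translate([1330, 300, 337]) cube([75, 1132, 23]);
translate([1471, 300, 337]) cube([75, 1132, 23]);
translate([1612, 300, 337]) cube([75, 1132, 23]);
translate([1753, 300, 337]) cube([75, 1132, 23]);
translate([1894, 300, 337]) cube([75, 1132, 23]);
translate([2035, 300, 337]) cube([75, 1132, 23]);
translate([2176, 300, 337]) cube([75, 1132, 23]);


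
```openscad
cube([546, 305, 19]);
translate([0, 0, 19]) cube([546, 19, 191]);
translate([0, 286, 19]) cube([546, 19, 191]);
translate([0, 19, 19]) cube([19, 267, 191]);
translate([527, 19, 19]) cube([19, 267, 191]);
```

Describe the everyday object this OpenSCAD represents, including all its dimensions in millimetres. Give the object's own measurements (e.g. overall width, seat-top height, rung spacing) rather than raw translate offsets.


An open-topped rectangular box: outside dimensions 546×305×210 mm, with a uniform wall and base thickness of 19 mm. The base is a full 546×305 slab on the floor; four walls sit on top of the base. The front and back walls (the −y and +y sides) span the full width; the two side walls fit between them.
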